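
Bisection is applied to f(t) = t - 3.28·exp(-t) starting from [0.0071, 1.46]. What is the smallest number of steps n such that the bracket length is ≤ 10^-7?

Initial width b − a = 1.46 − 0.0071 = 1.452900.
After n steps the width is (b−a)/2^n; need (b−a)/2^n ≤ 10^-7.
So n ≥ log₂(1.452900/10^-7) = log₂(14529000.0000) ≈ 23.7924.
Hence n = 24.

24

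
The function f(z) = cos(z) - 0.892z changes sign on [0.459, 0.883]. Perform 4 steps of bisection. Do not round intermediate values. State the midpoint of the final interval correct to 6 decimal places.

0.790250

f(0.459000) = 0.487068, f(0.883000) = -0.152800 (opposite signs)
step 1: m = 0.671000, f(m) = 0.184668 > 0 → root in [0.671000, 0.883000]
step 2: m = 0.777000, f(m) = 0.019936 > 0 → root in [0.777000, 0.883000]
step 3: m = 0.830000, f(m) = -0.065484 < 0 → root in [0.777000, 0.830000]
step 4: m = 0.803500, f(m) = -0.022530 < 0 → root in [0.777000, 0.803500]
Midpoint of [0.777000, 0.803500] = 0.790250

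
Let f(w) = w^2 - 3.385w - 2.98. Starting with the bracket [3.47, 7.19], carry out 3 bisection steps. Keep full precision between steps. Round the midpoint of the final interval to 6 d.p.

4.167500

f(3.470000) = -2.685050, f(7.190000) = 24.377950 (opposite signs)
step 1: m = 5.330000, f(m) = 7.386850 > 0 → root in [3.470000, 5.330000]
step 2: m = 4.400000, f(m) = 1.486000 > 0 → root in [3.470000, 4.400000]
step 3: m = 3.935000, f(m) = -0.815750 < 0 → root in [3.935000, 4.400000]
Midpoint of [3.935000, 4.400000] = 4.167500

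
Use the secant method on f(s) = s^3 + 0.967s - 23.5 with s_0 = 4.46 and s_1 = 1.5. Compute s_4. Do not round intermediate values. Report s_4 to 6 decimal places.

f(s_0) = 69.529356, f(s_1) = -18.674500
s_2 = 1.500000 - (-18.674500)·(1.500000 - 4.460000)/(-18.674500 - (69.529356)) = 2.126691; f(s_2) = -11.824868
s_3 = 2.126691 - (-11.824868)·(2.126691 - 1.500000)/(-11.824868 - (-18.674500)) = 3.208578; f(s_3) = 12.634923
s_4 = 3.208578 - (12.634923)·(3.208578 - 2.126691)/(12.634923 - (-11.824868)) = 2.649719; f(s_4) = -2.334006

2.649719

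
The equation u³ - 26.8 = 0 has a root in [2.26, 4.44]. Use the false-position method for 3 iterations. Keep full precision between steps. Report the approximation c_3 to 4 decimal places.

f(2.260000) = -15.256824, f(4.440000) = 60.728384
step 1: c = 2.697715, f(c) = -7.166928 < 0 → new bracket [2.697715, 4.440000]
step 2: c = 2.881628, f(c) = -2.871592 < 0 → new bracket [2.881628, 4.440000]
step 3: c = 2.951990, f(c) = -1.075638 < 0 → new bracket [2.951990, 4.440000]

2.9520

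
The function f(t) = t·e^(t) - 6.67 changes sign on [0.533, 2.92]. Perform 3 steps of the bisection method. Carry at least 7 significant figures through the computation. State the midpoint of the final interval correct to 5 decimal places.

1.57731

f(0.533000) = -5.761748, f(2.920000) = 47.470559 (opposite signs)
step 1: m = 1.726500, f(m) = 3.034563 > 0 → root in [0.533000, 1.726500]
step 2: m = 1.129750, f(m) = -3.173556 < 0 → root in [1.129750, 1.726500]
step 3: m = 1.428125, f(m) = -0.713474 < 0 → root in [1.428125, 1.726500]
Midpoint of [1.428125, 1.726500] = 1.577313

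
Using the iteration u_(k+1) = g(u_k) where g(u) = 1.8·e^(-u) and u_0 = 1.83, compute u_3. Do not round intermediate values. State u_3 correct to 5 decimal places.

u_1 = g(1.830000) = 0.288744
u_2 = g(0.288744) = 1.348567
u_3 = g(1.348567) = 0.467302

0.46730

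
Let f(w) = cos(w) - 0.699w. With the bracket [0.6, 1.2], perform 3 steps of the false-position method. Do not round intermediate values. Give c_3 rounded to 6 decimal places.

f(0.600000) = 0.405936, f(1.200000) = -0.476442
step 1: c = 0.876028, f(c) = 0.027863 > 0 → new bracket [0.876028, 1.200000]
step 2: c = 0.893928, f(c) = 0.001499 > 0 → new bracket [0.893928, 1.200000]
step 3: c = 0.894888, f(c) = 0.000079 > 0 → new bracket [0.894888, 1.200000]

0.894888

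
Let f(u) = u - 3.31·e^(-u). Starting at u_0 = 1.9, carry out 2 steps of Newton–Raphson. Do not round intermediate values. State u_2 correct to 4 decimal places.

f'(u) = 1 + 3.31·e^(-u)
u_0 = 1.900000: f = 1.404928, f' = 1.495072 → u_1 = 1.900000 - (1.404928)/(1.495072) = 0.960294
u_1 = 0.960294: f = -0.306708, f' = 2.267003 → u_2 = 0.960294 - (-0.306708)/(2.267003) = 1.095587

1.0956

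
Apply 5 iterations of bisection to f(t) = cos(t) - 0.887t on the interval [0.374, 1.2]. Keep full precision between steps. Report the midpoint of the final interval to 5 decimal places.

f(0.374000) = 0.599135, f(1.200000) = -0.702042 (opposite signs)
step 1: m = 0.787000, f(m) = 0.007904 > 0 → root in [0.787000, 1.200000]
step 2: m = 0.993500, f(m) = -0.335474 < 0 → root in [0.787000, 0.993500]
step 3: m = 0.890250, f(m) = -0.160434 < 0 → root in [0.787000, 0.890250]
step 4: m = 0.838625, f(m) = -0.075374 < 0 → root in [0.787000, 0.838625]
step 5: m = 0.812812, f(m) = -0.033506 < 0 → root in [0.787000, 0.812812]
Midpoint of [0.787000, 0.812812] = 0.799906

0.79991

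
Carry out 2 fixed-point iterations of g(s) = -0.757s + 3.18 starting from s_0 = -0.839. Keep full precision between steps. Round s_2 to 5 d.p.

0.29195

s_1 = g(-0.839000) = 3.815123
s_2 = g(3.815123) = 0.291952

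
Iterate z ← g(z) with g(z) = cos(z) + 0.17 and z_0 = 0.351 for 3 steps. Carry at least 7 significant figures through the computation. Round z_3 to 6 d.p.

z_1 = g(0.351000) = 1.109029
z_2 = g(1.109029) = 0.615531
z_3 = g(0.615531) = 0.986467

0.986467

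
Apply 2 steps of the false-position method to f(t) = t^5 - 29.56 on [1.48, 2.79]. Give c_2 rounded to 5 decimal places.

1.78354

f(1.480000) = -22.459179, f(2.790000) = 139.492274
step 1: c = 1.661669, f(c) = -16.891584 < 0 → new bracket [1.661669, 2.790000]
step 2: c = 1.783544, f(c) = -11.512418 < 0 → new bracket [1.783544, 2.790000]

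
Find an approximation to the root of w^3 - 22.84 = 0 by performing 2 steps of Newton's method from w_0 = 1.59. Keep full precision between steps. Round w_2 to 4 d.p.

Newton update: w ← w − f(w)/f'(w).
f'(w) = 3w^2
w_0 = 1.590000: f = -18.820321, f' = 7.584300 → w_1 = 1.590000 - (-18.820321)/(7.584300) = 4.071484
w_1 = 4.071484: f = 44.652929, f' = 49.730952 → w_2 = 4.071484 - (44.652929)/(49.730952) = 3.173594

3.1736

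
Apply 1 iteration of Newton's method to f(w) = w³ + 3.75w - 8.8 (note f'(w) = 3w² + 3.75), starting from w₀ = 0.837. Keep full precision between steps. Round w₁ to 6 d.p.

Newton update: w ← w − f(w)/f'(w).
w_0 = 0.837000: f = -5.074874, f' = 5.851707 → w_1 = 0.837000 - (-5.074874)/(5.851707) = 1.704247

1.704247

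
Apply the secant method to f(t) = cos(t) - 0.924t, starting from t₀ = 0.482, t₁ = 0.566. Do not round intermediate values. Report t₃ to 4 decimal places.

f(t_0) = 0.440702, f(t_1) = 0.321069
t_2 = 0.566000 - (0.321069)·(0.566000 - 0.482000)/(0.321069 - (0.440702)) = 0.791438; f(t_2) = -0.028465
t_3 = 0.791438 - (-0.028465)·(0.791438 - 0.566000)/(-0.028465 - (0.321069)) = 0.773079; f(t_3) = 0.001439

0.7731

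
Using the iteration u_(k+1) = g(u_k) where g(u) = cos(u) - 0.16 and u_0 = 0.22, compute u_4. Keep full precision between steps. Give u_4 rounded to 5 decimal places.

u_1 = g(0.220000) = 0.815897
u_2 = g(0.815897) = 0.525215
u_3 = g(0.525215) = 0.705216
u_4 = g(0.705216) = 0.601471

0.60147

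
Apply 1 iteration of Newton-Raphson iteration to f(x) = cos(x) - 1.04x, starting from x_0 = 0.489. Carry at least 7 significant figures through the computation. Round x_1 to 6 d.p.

0.736885

Newton update: x ← x − f(x)/f'(x).
f'(x) = -sin(x) - 1.04
x_0 = 0.489000: f = 0.374243, f' = -1.509743 → x_1 = 0.489000 - (0.374243)/(-1.509743) = 0.736885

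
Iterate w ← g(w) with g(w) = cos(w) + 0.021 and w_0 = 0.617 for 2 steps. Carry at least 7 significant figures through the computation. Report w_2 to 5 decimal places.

0.69098

w_1 = g(0.617000) = 0.836618
w_2 = g(0.836618) = 0.690977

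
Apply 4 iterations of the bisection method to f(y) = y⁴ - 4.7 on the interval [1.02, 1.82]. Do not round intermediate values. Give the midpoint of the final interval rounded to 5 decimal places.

1.49500

f(1.020000) = -3.617568, f(1.820000) = 6.271994 (opposite signs)
step 1: m = 1.420000, f(m) = -0.634131 < 0 → root in [1.420000, 1.820000]
step 2: m = 1.620000, f(m) = 2.187475 > 0 → root in [1.420000, 1.620000]
step 3: m = 1.520000, f(m) = 0.637948 > 0 → root in [1.420000, 1.520000]
step 4: m = 1.470000, f(m) = -0.030511 < 0 → root in [1.470000, 1.520000]
Midpoint of [1.470000, 1.520000] = 1.495000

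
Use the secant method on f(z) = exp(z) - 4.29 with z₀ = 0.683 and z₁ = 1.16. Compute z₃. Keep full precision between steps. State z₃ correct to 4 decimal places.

f(z_0) = -2.310192, f(z_1) = -1.100067
z_2 = 1.160000 - (-1.100067)·(1.160000 - 0.683000)/(-1.100067 - (-2.310192)) = 1.593618; f(z_2) = 0.631522
z_3 = 1.593618 - (0.631522)·(1.593618 - 1.160000)/(0.631522 - (-1.100067)) = 1.435475; f(z_3) = -0.088362

1.4355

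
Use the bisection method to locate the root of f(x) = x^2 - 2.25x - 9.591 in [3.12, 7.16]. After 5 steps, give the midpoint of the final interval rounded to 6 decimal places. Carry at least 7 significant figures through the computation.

f(3.120000) = -6.876600, f(7.160000) = 25.564600 (opposite signs)
step 1: m = 5.140000, f(m) = 5.263600 > 0 → root in [3.120000, 5.140000]
step 2: m = 4.130000, f(m) = -1.826600 < 0 → root in [4.130000, 5.140000]
step 3: m = 4.635000, f(m) = 1.463475 > 0 → root in [4.130000, 4.635000]
step 4: m = 4.382500, f(m) = -0.245319 < 0 → root in [4.382500, 4.635000]
step 5: m = 4.508750, f(m) = 0.593139 > 0 → root in [4.382500, 4.508750]
Midpoint of [4.382500, 4.508750] = 4.445625

4.445625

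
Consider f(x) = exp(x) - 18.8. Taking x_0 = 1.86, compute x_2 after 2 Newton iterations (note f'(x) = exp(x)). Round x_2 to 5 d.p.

3.21287

x_0 = 1.860000: f = -12.376263, f' = 6.423737 → x_1 = 1.860000 - (-12.376263)/(6.423737) = 3.786645
x_1 = 3.786645: f = 25.308189, f' = 44.108189 → x_2 = 3.786645 - (25.308189)/(44.108189) = 3.212870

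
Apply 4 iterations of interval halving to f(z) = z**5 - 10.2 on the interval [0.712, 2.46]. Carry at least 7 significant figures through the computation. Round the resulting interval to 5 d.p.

[1.58600, 1.69525]

f(0.712000) = -10.017022, f(2.460000) = 79.889782 (opposite signs)
step 1: m = 1.586000, f(m) = -0.165034 < 0 → root in [1.586000, 2.460000]
step 2: m = 2.023000, f(m) = 23.682809 > 0 → root in [1.586000, 2.023000]
step 3: m = 1.804500, f(m) = 8.933060 > 0 → root in [1.586000, 1.804500]
step 4: m = 1.695250, f(m) = 3.801313 > 0 → root in [1.586000, 1.695250]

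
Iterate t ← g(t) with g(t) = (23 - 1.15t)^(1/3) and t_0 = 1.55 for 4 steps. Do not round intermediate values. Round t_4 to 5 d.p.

2.70917

t_1 = g(1.550000) = 2.768416
t_2 = g(2.768416) = 2.706082
t_3 = g(2.706082) = 2.709341
t_4 = g(2.709341) = 2.709171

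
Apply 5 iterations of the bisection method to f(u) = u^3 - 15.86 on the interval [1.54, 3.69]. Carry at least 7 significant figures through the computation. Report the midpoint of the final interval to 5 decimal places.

f(1.540000) = -12.207736, f(3.690000) = 34.383409 (opposite signs)
step 1: m = 2.615000, f(m) = 2.021958 > 0 → root in [1.540000, 2.615000]
step 2: m = 2.077500, f(m) = -6.893497 < 0 → root in [2.077500, 2.615000]
step 3: m = 2.346250, f(m) = -2.944154 < 0 → root in [2.346250, 2.615000]
step 4: m = 2.480625, f(m) = -0.595473 < 0 → root in [2.480625, 2.615000]
step 5: m = 2.547813, f(m) = 0.678739 > 0 → root in [2.480625, 2.547813]
Midpoint of [2.480625, 2.547813] = 2.514219

2.51422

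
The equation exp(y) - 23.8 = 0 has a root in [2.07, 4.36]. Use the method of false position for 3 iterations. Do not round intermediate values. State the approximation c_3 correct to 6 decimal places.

3.023400

f(2.070000) = -15.875177, f(4.360000) = 54.457134
step 1: c = 2.586891, f(c) = -10.511603 < 0 → new bracket [2.586891, 4.360000]
step 2: c = 2.873771, f(c) = -6.096347 < 0 → new bracket [2.873771, 4.360000]
step 3: c = 3.023400, f(c) = -3.238916 < 0 → new bracket [3.023400, 4.360000]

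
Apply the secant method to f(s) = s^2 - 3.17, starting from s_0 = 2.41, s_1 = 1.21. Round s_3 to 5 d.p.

f(s_0) = 2.638100, f(s_1) = -1.705900
s_2 = 1.210000 - (-1.705900)·(1.210000 - 2.410000)/(-1.705900 - (2.638100)) = 1.681243; f(s_2) = -0.343422
s_3 = 1.681243 - (-0.343422)·(1.681243 - 1.210000)/(-0.343422 - (-1.705900)) = 1.800023; f(s_3) = 0.070083

1.80002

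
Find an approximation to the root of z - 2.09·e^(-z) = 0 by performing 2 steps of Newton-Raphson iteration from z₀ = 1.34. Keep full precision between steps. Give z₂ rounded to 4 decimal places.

f'(z) = 1 + 2.09·e^(-z)
z_0 = 1.340000: f = 0.792743, f' = 1.547257 → z_1 = 1.340000 - (0.792743)/(1.547257) = 0.827647
z_1 = 0.827647: f = -0.085844, f' = 1.913490 → z_2 = 0.827647 - (-0.085844)/(1.913490) = 0.872509

0.8725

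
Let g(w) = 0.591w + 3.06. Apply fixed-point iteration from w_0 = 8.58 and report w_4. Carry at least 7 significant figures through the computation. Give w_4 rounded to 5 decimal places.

w_1 = g(8.580000) = 8.130780
w_2 = g(8.130780) = 7.865291
w_3 = g(7.865291) = 7.708387
w_4 = g(7.708387) = 7.615657

7.61566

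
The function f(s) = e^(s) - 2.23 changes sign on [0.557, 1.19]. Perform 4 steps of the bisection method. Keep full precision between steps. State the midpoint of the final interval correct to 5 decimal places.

0.81416

f(0.557000) = -0.484572, f(1.190000) = 1.057081 (opposite signs)
step 1: m = 0.873500, f(m) = 0.165280 > 0 → root in [0.557000, 0.873500]
step 2: m = 0.715250, f(m) = -0.185302 < 0 → root in [0.715250, 0.873500]
step 3: m = 0.794375, f(m) = -0.016943 < 0 → root in [0.794375, 0.873500]
step 4: m = 0.833937, f(m) = 0.072366 > 0 → root in [0.794375, 0.833937]
Midpoint of [0.794375, 0.833937] = 0.814156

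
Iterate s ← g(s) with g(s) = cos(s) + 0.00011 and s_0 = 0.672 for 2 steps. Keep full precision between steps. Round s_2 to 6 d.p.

s_1 = g(0.672000) = 0.782688
s_2 = g(0.782688) = 0.709130

0.709130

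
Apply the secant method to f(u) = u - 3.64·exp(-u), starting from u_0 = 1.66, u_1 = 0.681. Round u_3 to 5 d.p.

1.15939

f(u_0) = 0.967894, f(u_1) = -1.161243
u_2 = 0.681000 - (-1.161243)·(0.681000 - 1.660000)/(-1.161243 - (0.967894)) = 1.214952; f(u_2) = 0.134875
u_3 = 1.214952 - (0.134875)·(1.214952 - 0.681000)/(0.134875 - (-1.161243)) = 1.159388; f(u_3) = 0.017600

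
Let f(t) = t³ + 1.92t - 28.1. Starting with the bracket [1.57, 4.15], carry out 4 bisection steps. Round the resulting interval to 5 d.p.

f(1.570000) = -21.215707, f(4.150000) = 51.341375 (opposite signs)
step 1: m = 2.860000, f(m) = 0.784856 > 0 → root in [1.570000, 2.860000]
step 2: m = 2.215000, f(m) = -12.979912 < 0 → root in [2.215000, 2.860000]
step 3: m = 2.537500, f(m) = -6.889275 < 0 → root in [2.537500, 2.860000]
step 4: m = 2.698750, f(m) = -3.262725 < 0 → root in [2.698750, 2.860000]

[2.69875, 2.86000]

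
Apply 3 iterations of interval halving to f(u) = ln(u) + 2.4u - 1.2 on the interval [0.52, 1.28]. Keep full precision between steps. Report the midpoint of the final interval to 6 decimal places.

0.662500

f(0.520000) = -0.605926, f(1.280000) = 2.118860 (opposite signs)
step 1: m = 0.900000, f(m) = 0.854639 > 0 → root in [0.520000, 0.900000]
step 2: m = 0.710000, f(m) = 0.161510 > 0 → root in [0.520000, 0.710000]
step 3: m = 0.615000, f(m) = -0.210133 < 0 → root in [0.615000, 0.710000]
Midpoint of [0.615000, 0.710000] = 0.662500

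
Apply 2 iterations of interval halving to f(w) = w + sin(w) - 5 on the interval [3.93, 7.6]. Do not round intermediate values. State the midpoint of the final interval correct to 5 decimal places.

f(3.930000) = -1.779231, f(7.600000) = 3.567920 (opposite signs)
step 1: m = 5.765000, f(m) = 0.269696 > 0 → root in [3.930000, 5.765000]
step 2: m = 4.847500, f(m) = -1.143386 < 0 → root in [4.847500, 5.765000]
Midpoint of [4.847500, 5.765000] = 5.306250

5.30625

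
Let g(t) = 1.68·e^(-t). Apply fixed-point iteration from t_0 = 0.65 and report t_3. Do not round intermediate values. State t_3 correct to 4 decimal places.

0.8352

t_1 = g(0.650000) = 0.877037
t_2 = g(0.877037) = 0.698903
t_3 = g(0.698903) = 0.835179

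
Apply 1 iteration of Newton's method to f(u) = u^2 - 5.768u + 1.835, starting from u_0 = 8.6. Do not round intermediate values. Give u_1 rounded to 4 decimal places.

f'(u) = 2u - 5.768
u_0 = 8.600000: f = 26.190200, f' = 11.432000 → u_1 = 8.600000 - (26.190200)/(11.432000) = 6.309045

6.3090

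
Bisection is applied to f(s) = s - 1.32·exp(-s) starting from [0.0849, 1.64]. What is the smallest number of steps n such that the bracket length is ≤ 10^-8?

Initial width b − a = 1.64 − 0.0849 = 1.555100.
After n steps the width is (b−a)/2^n; need (b−a)/2^n ≤ 10^-8.
So n ≥ log₂(1.555100/10^-8) = log₂(155510000.0000) ≈ 27.2124.
Hence n = 28.

28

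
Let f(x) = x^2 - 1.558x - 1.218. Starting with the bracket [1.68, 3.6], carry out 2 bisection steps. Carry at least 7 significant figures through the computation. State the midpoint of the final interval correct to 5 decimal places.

1.92000

f(1.680000) = -1.013040, f(3.600000) = 6.133200 (opposite signs)
step 1: m = 2.640000, f(m) = 1.638480 > 0 → root in [1.680000, 2.640000]
step 2: m = 2.160000, f(m) = 0.082320 > 0 → root in [1.680000, 2.160000]
Midpoint of [1.680000, 2.160000] = 1.920000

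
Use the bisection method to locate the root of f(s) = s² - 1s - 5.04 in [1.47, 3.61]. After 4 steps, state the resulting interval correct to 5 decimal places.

f(1.470000) = -4.349100, f(3.610000) = 4.382100 (opposite signs)
step 1: m = 2.540000, f(m) = -1.128400 < 0 → root in [2.540000, 3.610000]
step 2: m = 3.075000, f(m) = 1.340625 > 0 → root in [2.540000, 3.075000]
step 3: m = 2.807500, f(m) = 0.034556 > 0 → root in [2.540000, 2.807500]
step 4: m = 2.673750, f(m) = -0.564811 < 0 → root in [2.673750, 2.807500]

[2.67375, 2.80750]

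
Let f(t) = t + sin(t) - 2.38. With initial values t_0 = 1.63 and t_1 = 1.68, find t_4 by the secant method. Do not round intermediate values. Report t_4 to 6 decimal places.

Secant update: t_(k+1) = t_k − f(t_k)·(t_k − t_(k-1))/(f(t_k) − f(t_(k-1))).
f(t_0) = 0.248248, f(t_1) = 0.294043
t_2 = 1.680000 - (0.294043)·(1.680000 - 1.630000)/(0.294043 - (0.248248)) = 1.358959; f(t_2) = -0.043395
t_3 = 1.358959 - (-0.043395)·(1.358959 - 1.680000)/(-0.043395 - (0.294043)) = 1.400245; f(t_3) = 0.005736
t_4 = 1.400245 - (0.005736)·(1.400245 - 1.358959)/(0.005736 - (-0.043395)) = 1.395425; f(t_4) = 0.000086

1.395425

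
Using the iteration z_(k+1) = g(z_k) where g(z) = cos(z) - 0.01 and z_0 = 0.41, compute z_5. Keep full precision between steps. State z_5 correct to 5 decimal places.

0.76876

z_1 = g(0.410000) = 0.907121
z_2 = g(0.907121) = 0.606016
z_3 = g(0.606016) = 0.811924
z_4 = g(0.811924) = 0.678104
z_5 = g(0.678104) = 0.768764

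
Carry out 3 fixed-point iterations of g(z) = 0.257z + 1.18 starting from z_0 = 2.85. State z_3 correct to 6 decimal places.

z_1 = g(2.850000) = 1.912450
z_2 = g(1.912450) = 1.671500
z_3 = g(1.671500) = 1.609575

1.609575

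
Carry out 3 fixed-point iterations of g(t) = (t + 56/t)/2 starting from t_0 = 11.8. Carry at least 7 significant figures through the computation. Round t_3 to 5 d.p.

7.48341

t_1 = g(11.800000) = 8.272881
t_2 = g(8.272881) = 7.520993
t_3 = g(7.520993) = 7.483409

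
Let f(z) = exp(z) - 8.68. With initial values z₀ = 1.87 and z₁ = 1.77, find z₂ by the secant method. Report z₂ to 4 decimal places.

Secant update: z_(k+1) = z_k − f(z_k)·(z_k − z_(k-1))/(f(z_k) − f(z_(k-1))).
f(z_0) = -2.191704, f(z_1) = -2.809147
z_2 = 1.770000 - (-2.809147)·(1.770000 - 1.870000)/(-2.809147 - (-2.191704)) = 2.224965; f(z_2) = 0.573154

2.2250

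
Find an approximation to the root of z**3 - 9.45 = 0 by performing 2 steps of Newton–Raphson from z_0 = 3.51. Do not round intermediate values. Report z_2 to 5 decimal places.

f'(z) = 3z**2
z_0 = 3.510000: f = 33.793551, f' = 36.960300 → z_1 = 3.510000 - (33.793551)/(36.960300) = 2.595680
z_1 = 2.595680: f = 8.038531, f' = 20.212660 → z_2 = 2.595680 - (8.038531)/(20.212660) = 2.197982

2.19798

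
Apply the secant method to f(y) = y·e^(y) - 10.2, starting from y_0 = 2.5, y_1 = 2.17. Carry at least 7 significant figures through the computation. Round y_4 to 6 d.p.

1.762072

f(y_0) = 20.256235, f(y_1) = 8.805476
y_2 = 2.170000 - (8.805476)·(2.170000 - 2.500000)/(8.805476 - (20.256235)) = 1.916235; f(y_2) = 2.821432
y_3 = 1.916235 - (2.821432)·(1.916235 - 2.170000)/(2.821432 - (8.805476)) = 1.796586; f(y_3) = 0.631670
y_4 = 1.796586 - (0.631670)·(1.796586 - 1.916235)/(0.631670 - (2.821432)) = 1.762072; f(y_4) = 0.063170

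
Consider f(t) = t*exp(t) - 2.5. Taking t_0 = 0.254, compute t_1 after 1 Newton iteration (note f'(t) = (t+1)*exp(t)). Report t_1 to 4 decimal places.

t_0 = 0.254000: f = -2.172550, f' = 1.616621 → t_1 = 0.254000 - (-2.172550)/(1.616621) = 1.597883

1.5979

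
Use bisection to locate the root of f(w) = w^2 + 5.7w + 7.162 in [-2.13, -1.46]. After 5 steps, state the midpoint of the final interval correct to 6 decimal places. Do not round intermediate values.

-1.868281

f(-2.130000) = -0.442100, f(-1.460000) = 0.971600 (opposite signs)
step 1: m = -1.795000, f(m) = 0.152525 > 0 → root in [-2.130000, -1.795000]
step 2: m = -1.962500, f(m) = -0.172844 < 0 → root in [-1.962500, -1.795000]
step 3: m = -1.878750, f(m) = -0.017173 < 0 → root in [-1.878750, -1.795000]
step 4: m = -1.836875, f(m) = 0.065922 > 0 → root in [-1.878750, -1.836875]
step 5: m = -1.857813, f(m) = 0.023936 > 0 → root in [-1.878750, -1.857813]
Midpoint of [-1.878750, -1.857813] = -1.868281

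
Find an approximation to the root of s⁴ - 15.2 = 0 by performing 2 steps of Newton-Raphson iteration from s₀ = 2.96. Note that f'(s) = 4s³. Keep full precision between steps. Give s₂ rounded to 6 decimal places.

2.061608

s_0 = 2.960000: f = 61.565635, f' = 103.737344 → s_1 = 2.960000 - (61.565635)/(103.737344) = 2.366524
s_1 = 2.366524: f = 16.164876, f' = 53.014256 → s_2 = 2.366524 - (16.164876)/(53.014256) = 2.061608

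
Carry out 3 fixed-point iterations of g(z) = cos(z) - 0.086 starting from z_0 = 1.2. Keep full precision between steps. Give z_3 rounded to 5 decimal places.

0.55419

z_1 = g(1.200000) = 0.276358
z_2 = g(0.276358) = 0.876056
z_3 = g(0.876056) = 0.554186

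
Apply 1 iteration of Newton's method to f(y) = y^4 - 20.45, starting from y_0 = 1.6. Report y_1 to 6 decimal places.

2.448169

f'(y) = 4y^3
y_0 = 1.600000: f = -13.896400, f' = 16.384000 → y_1 = 1.600000 - (-13.896400)/(16.384000) = 2.448169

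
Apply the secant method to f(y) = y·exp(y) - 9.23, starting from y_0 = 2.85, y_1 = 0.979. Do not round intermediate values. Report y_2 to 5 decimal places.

1.24459

f(y_0) = 40.040178, f(y_1) = -6.624105
y_2 = 0.979000 - (-6.624105)·(0.979000 - 2.850000)/(-6.624105 - (40.040178)) = 1.244593; f(y_2) = -4.909370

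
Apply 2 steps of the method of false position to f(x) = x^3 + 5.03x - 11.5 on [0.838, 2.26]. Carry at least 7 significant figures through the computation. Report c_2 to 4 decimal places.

1.5033

False-position update: c = (a·f(b) − b·f(a))/(f(b) − f(a)); replace the endpoint whose sign matches f(c).
f(0.838000) = -6.696380, f(2.260000) = 11.410976
step 1: c = 1.363878, f(c) = -2.102663 < 0 → new bracket [1.363878, 2.260000]
step 2: c = 1.503310, f(c) = -0.540956 < 0 → new bracket [1.503310, 2.260000]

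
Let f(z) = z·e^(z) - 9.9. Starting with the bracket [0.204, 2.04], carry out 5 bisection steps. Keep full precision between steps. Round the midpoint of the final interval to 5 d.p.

1.72444

f(0.204000) = -9.649835, f(2.040000) = 5.788843 (opposite signs)
step 1: m = 1.122000, f(m) = -6.454349 < 0 → root in [1.122000, 2.040000]
step 2: m = 1.581000, f(m) = -2.216635 < 0 → root in [1.581000, 2.040000]
step 3: m = 1.810500, f(m) = 1.168498 > 0 → root in [1.581000, 1.810500]
step 4: m = 1.695750, f(m) = -0.656920 < 0 → root in [1.695750, 1.810500]
step 5: m = 1.753125, f(m) = 0.220114 > 0 → root in [1.695750, 1.753125]
Midpoint of [1.695750, 1.753125] = 1.724437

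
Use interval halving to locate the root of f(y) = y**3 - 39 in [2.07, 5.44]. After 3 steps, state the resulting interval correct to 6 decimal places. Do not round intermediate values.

f(2.070000) = -30.130257, f(5.440000) = 121.989184 (opposite signs)
step 1: m = 3.755000, f(m) = 13.945594 > 0 → root in [2.070000, 3.755000]
step 2: m = 2.912500, f(m) = -14.294264 < 0 → root in [2.912500, 3.755000]
step 3: m = 3.333750, f(m) = -1.949072 < 0 → root in [3.333750, 3.755000]

[3.333750, 3.755000]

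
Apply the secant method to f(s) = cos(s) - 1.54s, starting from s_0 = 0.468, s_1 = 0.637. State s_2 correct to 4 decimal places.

0.5512

f(s_0) = 0.171752, f(s_1) = -0.177096
s_2 = 0.637000 - (-0.177096)·(0.637000 - 0.468000)/(-0.177096 - (0.171752)) = 0.551206; f(s_2) = 0.003037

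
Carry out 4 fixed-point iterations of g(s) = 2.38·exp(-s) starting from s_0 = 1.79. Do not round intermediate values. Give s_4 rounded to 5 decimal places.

1.47164

s_1 = g(1.790000) = 0.397365
s_2 = g(0.397365) = 1.599571
s_3 = g(1.599571) = 0.480720
s_4 = g(0.480720) = 1.471644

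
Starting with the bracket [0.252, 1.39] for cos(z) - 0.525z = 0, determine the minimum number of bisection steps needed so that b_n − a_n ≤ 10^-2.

7

Initial width b − a = 1.39 − 0.252 = 1.138000.
After n steps the width is (b−a)/2^n; need (b−a)/2^n ≤ 10^-2.
So n ≥ log₂(1.138000/10^-2) = log₂(113.8000) ≈ 6.8304.
Hence n = 7.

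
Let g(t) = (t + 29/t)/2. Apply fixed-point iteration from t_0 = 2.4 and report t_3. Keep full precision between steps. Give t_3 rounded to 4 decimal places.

t_1 = g(2.400000) = 7.241667
t_2 = g(7.241667) = 5.623135
t_3 = g(5.623135) = 5.390200

5.3902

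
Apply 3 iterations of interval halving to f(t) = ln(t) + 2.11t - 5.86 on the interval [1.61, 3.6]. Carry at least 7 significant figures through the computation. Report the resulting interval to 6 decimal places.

f(1.610000) = -1.986666, f(3.600000) = 3.016934 (opposite signs)
step 1: m = 2.605000, f(m) = 0.593983 > 0 → root in [1.610000, 2.605000]
step 2: m = 2.107500, f(m) = -0.667673 < 0 → root in [2.107500, 2.605000]
step 3: m = 2.356250, f(m) = -0.031241 < 0 → root in [2.356250, 2.605000]

[2.356250, 2.605000]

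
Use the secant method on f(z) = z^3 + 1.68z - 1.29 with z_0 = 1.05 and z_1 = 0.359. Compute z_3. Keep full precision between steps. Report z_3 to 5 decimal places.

0.63579

f(z_0) = 1.631625, f(z_1) = -0.640612
z_2 = 0.359000 - (-0.640612)·(0.359000 - 1.050000)/(-0.640612 - (1.631625)) = 0.553814; f(z_2) = -0.189733
z_3 = 0.553814 - (-0.189733)·(0.553814 - 0.359000)/(-0.189733 - (-0.640612)) = 0.635793; f(z_3) = 0.035140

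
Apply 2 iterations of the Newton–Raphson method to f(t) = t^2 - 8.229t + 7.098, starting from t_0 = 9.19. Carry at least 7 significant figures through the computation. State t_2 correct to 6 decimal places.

f'(t) = 2t - 8.229
t_0 = 9.190000: f = 15.929590, f' = 10.151000 → t_1 = 9.190000 - (15.929590)/(10.151000) = 7.620737
t_1 = 7.620737: f = 2.462587, f' = 7.012474 → t_2 = 7.620737 - (2.462587)/(7.012474) = 7.269565

7.269565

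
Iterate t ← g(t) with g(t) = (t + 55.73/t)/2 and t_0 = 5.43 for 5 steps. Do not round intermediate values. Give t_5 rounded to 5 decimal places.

t_1 = g(5.430000) = 7.846676
t_2 = g(7.846676) = 7.474523
t_3 = g(7.474523) = 7.465259
t_4 = g(7.465259) = 7.465253
t_5 = g(7.465253) = 7.465253

7.46525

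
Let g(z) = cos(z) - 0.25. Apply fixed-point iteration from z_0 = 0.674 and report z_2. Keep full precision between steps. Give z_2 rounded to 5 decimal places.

0.61213

z_1 = g(0.674000) = 0.531331
z_2 = g(0.531331) = 0.612133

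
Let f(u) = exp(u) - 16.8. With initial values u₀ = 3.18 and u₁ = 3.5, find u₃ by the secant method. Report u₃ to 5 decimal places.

f(u_0) = 7.246754, f(u_1) = 16.315452
u_2 = 3.500000 - (16.315452)·(3.500000 - 3.180000)/(16.315452 - (7.246754)) = 2.924290; f(u_2) = 1.820992
u_3 = 2.924290 - (1.820992)·(2.924290 - 3.500000)/(1.820992 - (16.315452)) = 2.851961; f(u_3) = 0.521715

2.85196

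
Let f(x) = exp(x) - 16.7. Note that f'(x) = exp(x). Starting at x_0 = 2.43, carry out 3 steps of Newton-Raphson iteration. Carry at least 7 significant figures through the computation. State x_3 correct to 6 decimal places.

x_0 = 2.430000: f = -5.341118, f' = 11.358882 → x_1 = 2.430000 - (-5.341118)/(11.358882) = 2.900215
x_1 = 2.900215: f = 1.478055, f' = 18.178055 → x_2 = 2.900215 - (1.478055)/(18.178055) = 2.818905
x_2 = 2.818905: f = 0.058494, f' = 16.758494 → x_3 = 2.818905 - (0.058494)/(16.758494) = 2.815415

2.815415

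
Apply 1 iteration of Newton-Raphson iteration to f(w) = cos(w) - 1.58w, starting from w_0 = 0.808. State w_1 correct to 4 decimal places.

0.5537

f'(w) = -sin(w) - 1.58
w_0 = 0.808000: f = -0.585694, f' = -2.302907 → w_1 = 0.808000 - (-0.585694)/(-2.302907) = 0.553672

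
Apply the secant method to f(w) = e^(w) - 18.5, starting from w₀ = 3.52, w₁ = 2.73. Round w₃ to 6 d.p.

2.922869

Secant update: w_(k+1) = w_k − f(w_k)·(w_k − w_(k-1))/(f(w_k) − f(w_(k-1))).
f(w_0) = 15.284428, f(w_1) = -3.167113
w_2 = 2.730000 - (-3.167113)·(2.730000 - 3.520000)/(-3.167113 - (15.284428)) = 2.865599; f(w_2) = -0.940423
w_3 = 2.865599 - (-0.940423)·(2.865599 - 2.730000)/(-0.940423 - (-3.167113)) = 2.922869; f(w_3) = 0.094554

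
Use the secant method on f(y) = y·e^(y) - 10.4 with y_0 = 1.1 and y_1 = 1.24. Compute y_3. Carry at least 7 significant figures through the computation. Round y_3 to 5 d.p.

1.64447

Secant update: y_(k+1) = y_k − f(y_k)·(y_k − y_(k-1))/(f(y_k) − f(y_(k-1))).
f(y_0) = -7.095417, f(y_1) = -6.115039
y_2 = 1.240000 - (-6.115039)·(1.240000 - 1.100000)/(-6.115039 - (-7.095417)) = 2.113240; f(y_2) = 7.087084
y_3 = 2.113240 - (7.087084)·(2.113240 - 1.240000)/(7.087084 - (-6.115039)) = 1.644473; f(y_3) = -1.884463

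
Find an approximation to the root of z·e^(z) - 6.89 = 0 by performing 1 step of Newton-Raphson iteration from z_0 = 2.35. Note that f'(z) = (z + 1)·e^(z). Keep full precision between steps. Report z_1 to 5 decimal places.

z_0 = 2.350000: f = 17.751089, f' = 35.126659 → z_1 = 2.350000 - (17.751089)/(35.126659) = 1.844655

1.84465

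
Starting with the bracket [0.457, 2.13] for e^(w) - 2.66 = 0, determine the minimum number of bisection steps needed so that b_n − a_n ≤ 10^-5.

18

Initial width b − a = 2.13 − 0.457 = 1.673000.
After n steps the width is (b−a)/2^n; need (b−a)/2^n ≤ 10^-5.
So n ≥ log₂(1.673000/10^-5) = log₂(167300.0000) ≈ 17.3521.
Hence n = 18.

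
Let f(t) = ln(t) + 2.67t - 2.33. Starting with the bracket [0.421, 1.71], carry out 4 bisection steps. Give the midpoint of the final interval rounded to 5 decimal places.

f(0.421000) = -2.071052, f(1.710000) = 2.772193 (opposite signs)
step 1: m = 1.065500, f(m) = 0.578329 > 0 → root in [0.421000, 1.065500]
step 2: m = 0.743250, f(m) = -0.642245 < 0 → root in [0.743250, 1.065500]
step 3: m = 0.904375, f(m) = -0.015830 < 0 → root in [0.904375, 1.065500]
step 4: m = 0.984937, f(m) = 0.284606 > 0 → root in [0.904375, 0.984937]
Midpoint of [0.904375, 0.984937] = 0.944656

0.94466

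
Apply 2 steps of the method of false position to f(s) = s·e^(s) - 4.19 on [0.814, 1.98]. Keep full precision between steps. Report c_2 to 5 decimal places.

False-position update: c = (a·f(b) − b·f(a))/(f(b) − f(a)); replace the endpoint whose sign matches f(c).
f(0.814000) = -2.352869, f(1.980000) = 10.150631
step 1: c = 1.033414, f(c) = -1.285439 < 0 → new bracket [1.033414, 1.980000]
step 2: c = 1.139812, f(c) = -0.626739 < 0 → new bracket [1.139812, 1.980000]

1.13981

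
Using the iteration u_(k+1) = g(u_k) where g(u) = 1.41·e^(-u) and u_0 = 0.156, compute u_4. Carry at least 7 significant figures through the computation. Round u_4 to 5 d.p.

0.55934

u_1 = g(0.156000) = 1.206338
u_2 = g(1.206338) = 0.422001
u_3 = g(0.422001) = 0.924585
u_4 = g(0.924585) = 0.559342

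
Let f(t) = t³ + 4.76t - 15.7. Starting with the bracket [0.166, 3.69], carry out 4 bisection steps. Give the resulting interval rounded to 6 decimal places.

f(0.166000) = -14.905266, f(3.690000) = 52.107809 (opposite signs)
step 1: m = 1.928000, f(m) = 0.644011 > 0 → root in [0.166000, 1.928000]
step 2: m = 1.047000, f(m) = -9.568549 < 0 → root in [1.047000, 1.928000]
step 3: m = 1.487500, f(m) = -5.328174 < 0 → root in [1.487500, 1.928000]
step 4: m = 1.707750, f(m) = -2.590611 < 0 → root in [1.707750, 1.928000]

[1.707750, 1.928000]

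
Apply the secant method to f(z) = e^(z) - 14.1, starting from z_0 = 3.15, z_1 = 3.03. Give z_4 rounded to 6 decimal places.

f(z_0) = 9.236065, f(z_1) = 6.597233
z_2 = 3.030000 - (6.597233)·(3.030000 - 3.150000)/(6.597233 - (9.236065)) = 2.729993; f(z_2) = 1.232781
z_3 = 2.729993 - (1.232781)·(2.729993 - 3.030000)/(1.232781 - (6.597233)) = 2.661050; f(z_3) = 0.211305
z_4 = 2.661050 - (0.211305)·(2.661050 - 2.729993)/(0.211305 - (1.232781)) = 2.646788; f(z_4) = 0.008649

2.646788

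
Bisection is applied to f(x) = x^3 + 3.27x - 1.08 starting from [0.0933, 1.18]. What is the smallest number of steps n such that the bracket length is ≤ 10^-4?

14

Initial width b − a = 1.18 − 0.0933 = 1.086700.
After n steps the width is (b−a)/2^n; need (b−a)/2^n ≤ 10^-4.
So n ≥ log₂(1.086700/10^-4) = log₂(10867.0000) ≈ 13.4077.
Hence n = 14.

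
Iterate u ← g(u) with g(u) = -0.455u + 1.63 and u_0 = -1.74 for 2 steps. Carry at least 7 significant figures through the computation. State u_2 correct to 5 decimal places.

0.52813

u_1 = g(-1.740000) = 2.421700
u_2 = g(2.421700) = 0.528126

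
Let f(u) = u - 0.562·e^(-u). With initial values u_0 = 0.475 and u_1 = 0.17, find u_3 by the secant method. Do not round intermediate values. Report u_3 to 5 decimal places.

Secant update: u_(k+1) = u_k − f(u_k)·(u_k − u_(k-1))/(f(u_k) − f(u_(k-1))).
f(u_0) = 0.125501, f(u_1) = -0.304140
u_2 = 0.170000 - (-0.304140)·(0.170000 - 0.475000)/(-0.304140 - (0.125501)) = 0.385908; f(u_2) = 0.003841
u_3 = 0.385908 - (0.003841)·(0.385908 - 0.170000)/(0.003841 - (-0.304140)) = 0.383215; f(u_3) = 0.000118

0.38321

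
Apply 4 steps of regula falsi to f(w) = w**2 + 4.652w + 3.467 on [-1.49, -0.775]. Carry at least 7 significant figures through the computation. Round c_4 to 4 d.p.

-0.9320

False-position update: c = (a·f(b) − b·f(a))/(f(b) − f(a)); replace the endpoint whose sign matches f(c).
f(-1.490000) = -1.244380, f(-0.775000) = 0.462325
step 1: c = -0.968685, f(c) = -0.100971 < 0 → new bracket [-0.968685, -0.775000]
step 2: c = -0.933967, f(c) = -0.005519 < 0 → new bracket [-0.933967, -0.775000]
step 3: c = -0.932091, f(c) = -0.000295 < 0 → new bracket [-0.932091, -0.775000]
step 4: c = -0.931991, f(c) = -0.000016 < 0 → new bracket [-0.931991, -0.775000]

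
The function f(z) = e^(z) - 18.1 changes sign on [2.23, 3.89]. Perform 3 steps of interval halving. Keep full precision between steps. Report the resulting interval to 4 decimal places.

[2.8525, 3.0600]

f(2.230000) = -8.800134, f(3.890000) = 30.810887 (opposite signs)
step 1: m = 3.060000, f(m) = 3.227557 > 0 → root in [2.230000, 3.060000]
step 2: m = 2.645000, f(m) = -4.016555 < 0 → root in [2.645000, 3.060000]
step 3: m = 2.852500, f(m) = -0.768945 < 0 → root in [2.852500, 3.060000]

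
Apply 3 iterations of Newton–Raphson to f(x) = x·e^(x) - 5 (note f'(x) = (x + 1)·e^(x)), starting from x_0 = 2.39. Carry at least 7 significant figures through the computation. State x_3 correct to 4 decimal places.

x_0 = 2.390000: f = 21.083251, f' = 36.996744 → x_1 = 2.390000 - (21.083251)/(36.996744) = 1.820132
x_1 = 1.820132: f = 6.235085, f' = 17.407760 → x_2 = 1.820132 - (6.235085)/(17.407760) = 1.461954
x_2 = 1.461954: f = 1.307425, f' = 10.621806 → x_3 = 1.461954 - (1.307425)/(10.621806) = 1.338865

1.3389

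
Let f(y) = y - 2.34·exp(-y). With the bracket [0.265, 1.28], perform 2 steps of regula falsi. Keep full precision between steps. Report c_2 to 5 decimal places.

0.93611

f(0.265000) = -1.530262, f(1.280000) = 0.629393
step 1: c = 0.984196, f(c) = 0.109646 > 0 → new bracket [0.265000, 0.984196]
step 2: c = 0.936110, f(c) = 0.018478 > 0 → new bracket [0.265000, 0.936110]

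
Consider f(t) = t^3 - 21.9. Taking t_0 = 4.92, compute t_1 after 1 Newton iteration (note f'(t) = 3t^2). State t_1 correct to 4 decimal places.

t_0 = 4.920000: f = 97.195488, f' = 72.619200 → t_1 = 4.920000 - (97.195488)/(72.619200) = 3.581573

3.5816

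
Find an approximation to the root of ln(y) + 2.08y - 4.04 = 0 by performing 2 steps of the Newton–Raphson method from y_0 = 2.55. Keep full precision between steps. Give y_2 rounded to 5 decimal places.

1.68997

f'(y) = 1/y + 2.08
y_0 = 2.550000: f = 2.200093, f' = 2.472157 → y_1 = 2.550000 - (2.200093)/(2.472157) = 1.660051
y_1 = 1.660051: f = -0.080245, f' = 2.682391 → y_2 = 1.660051 - (-0.080245)/(2.682391) = 1.689967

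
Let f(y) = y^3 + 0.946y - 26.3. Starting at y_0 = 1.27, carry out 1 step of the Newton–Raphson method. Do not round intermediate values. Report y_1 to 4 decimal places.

Newton update: y ← y − f(y)/f'(y).
f'(y) = 3y^2 + 0.946
y_0 = 1.270000: f = -23.050197, f' = 5.784700 → y_1 = 1.270000 - (-23.050197)/(5.784700) = 5.254683

5.2547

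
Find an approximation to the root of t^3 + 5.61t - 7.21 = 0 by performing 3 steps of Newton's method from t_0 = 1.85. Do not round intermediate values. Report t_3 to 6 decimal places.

f'(t) = 3t^2 + 5.61
t_0 = 1.850000: f = 9.500125, f' = 15.877500 → t_1 = 1.850000 - (9.500125)/(15.877500) = 1.251661
t_1 = 1.251661: f = 1.772741, f' = 10.309967 → t_2 = 1.251661 - (1.772741)/(10.309967) = 1.079717
t_2 = 1.079717: f = 0.105932, f' = 9.107365 → t_3 = 1.079717 - (0.105932)/(9.107365) = 1.068085

1.068085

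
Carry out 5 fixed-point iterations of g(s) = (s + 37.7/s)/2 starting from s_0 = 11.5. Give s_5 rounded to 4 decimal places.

6.1400

s_1 = g(11.500000) = 7.389130
s_2 = g(7.389130) = 6.245610
s_3 = g(6.245610) = 6.140925
s_4 = g(6.140925) = 6.140033
s_5 = g(6.140033) = 6.140033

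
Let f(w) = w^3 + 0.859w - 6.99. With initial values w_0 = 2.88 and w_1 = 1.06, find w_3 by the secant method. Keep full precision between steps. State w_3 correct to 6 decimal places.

1.943907

f(w_0) = 19.371792, f(w_1) = -4.888444
w_2 = 1.060000 - (-4.888444)·(1.060000 - 2.880000)/(-4.888444 - (19.371792)) = 1.426730; f(w_2) = -2.860243
w_3 = 1.426730 - (-2.860243)·(1.426730 - 1.060000)/(-2.860243 - (-4.888444)) = 1.943907; f(w_3) = 2.025405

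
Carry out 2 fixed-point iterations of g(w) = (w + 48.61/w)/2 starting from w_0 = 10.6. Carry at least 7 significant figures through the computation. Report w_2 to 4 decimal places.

w_1 = g(10.600000) = 7.592925
w_2 = g(7.592925) = 6.997469

6.9975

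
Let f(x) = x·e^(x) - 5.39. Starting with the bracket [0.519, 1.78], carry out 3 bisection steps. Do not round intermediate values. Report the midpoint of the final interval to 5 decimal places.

f(0.519000) = -4.517900, f(1.780000) = 5.165144 (opposite signs)
step 1: m = 1.149500, f(m) = -1.761472 < 0 → root in [1.149500, 1.780000]
step 2: m = 1.464750, f(m) = 0.947184 > 0 → root in [1.149500, 1.464750]
step 3: m = 1.307125, f(m) = -0.559475 < 0 → root in [1.307125, 1.464750]
Midpoint of [1.307125, 1.464750] = 1.385938

1.38594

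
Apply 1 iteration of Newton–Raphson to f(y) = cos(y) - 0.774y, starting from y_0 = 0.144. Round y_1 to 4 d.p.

Newton update: y ← y − f(y)/f'(y).
f'(y) = -sin(y) - 0.774
y_0 = 0.144000: f = 0.878194, f' = -0.917503 → y_1 = 0.144000 - (0.878194)/(-0.917503) = 1.101157

1.1012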